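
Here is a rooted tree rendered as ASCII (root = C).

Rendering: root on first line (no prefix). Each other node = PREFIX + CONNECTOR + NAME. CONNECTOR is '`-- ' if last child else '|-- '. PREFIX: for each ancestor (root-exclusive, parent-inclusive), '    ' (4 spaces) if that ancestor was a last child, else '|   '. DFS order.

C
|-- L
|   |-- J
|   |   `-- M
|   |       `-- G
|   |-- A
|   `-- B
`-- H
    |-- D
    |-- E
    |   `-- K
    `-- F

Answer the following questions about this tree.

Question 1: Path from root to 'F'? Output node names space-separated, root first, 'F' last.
Answer: C H F

Derivation:
Walk down from root: C -> H -> F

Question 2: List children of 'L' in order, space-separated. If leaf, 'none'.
Answer: J A B

Derivation:
Node L's children (from adjacency): J, A, B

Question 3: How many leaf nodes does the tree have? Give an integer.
Answer: 6

Derivation:
Leaves (nodes with no children): A, B, D, F, G, K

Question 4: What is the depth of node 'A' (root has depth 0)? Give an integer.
Path from root to A: C -> L -> A
Depth = number of edges = 2

Answer: 2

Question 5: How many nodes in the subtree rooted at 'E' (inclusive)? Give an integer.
Subtree rooted at E contains: E, K
Count = 2

Answer: 2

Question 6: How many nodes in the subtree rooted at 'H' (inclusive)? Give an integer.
Subtree rooted at H contains: D, E, F, H, K
Count = 5

Answer: 5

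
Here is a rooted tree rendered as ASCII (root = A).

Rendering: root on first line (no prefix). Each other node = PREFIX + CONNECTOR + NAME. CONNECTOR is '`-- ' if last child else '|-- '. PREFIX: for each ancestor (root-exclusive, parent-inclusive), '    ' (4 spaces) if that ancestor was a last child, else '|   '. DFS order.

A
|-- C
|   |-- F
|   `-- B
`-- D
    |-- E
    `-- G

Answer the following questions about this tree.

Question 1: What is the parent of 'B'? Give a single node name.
Scan adjacency: B appears as child of C

Answer: C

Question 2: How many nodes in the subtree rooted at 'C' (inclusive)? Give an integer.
Subtree rooted at C contains: B, C, F
Count = 3

Answer: 3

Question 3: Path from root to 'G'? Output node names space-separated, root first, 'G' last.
Walk down from root: A -> D -> G

Answer: A D G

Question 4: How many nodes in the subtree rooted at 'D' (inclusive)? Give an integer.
Subtree rooted at D contains: D, E, G
Count = 3

Answer: 3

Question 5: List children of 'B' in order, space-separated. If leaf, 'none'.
Answer: none

Derivation:
Node B's children (from adjacency): (leaf)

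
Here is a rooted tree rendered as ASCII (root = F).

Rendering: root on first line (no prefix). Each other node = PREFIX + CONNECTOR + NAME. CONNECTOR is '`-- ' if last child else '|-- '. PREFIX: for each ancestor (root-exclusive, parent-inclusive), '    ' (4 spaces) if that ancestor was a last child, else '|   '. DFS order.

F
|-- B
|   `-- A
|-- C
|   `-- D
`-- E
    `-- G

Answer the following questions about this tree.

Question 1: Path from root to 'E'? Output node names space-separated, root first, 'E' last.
Answer: F E

Derivation:
Walk down from root: F -> E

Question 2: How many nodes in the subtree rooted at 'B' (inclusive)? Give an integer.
Answer: 2

Derivation:
Subtree rooted at B contains: A, B
Count = 2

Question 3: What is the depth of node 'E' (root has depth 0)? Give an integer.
Path from root to E: F -> E
Depth = number of edges = 1

Answer: 1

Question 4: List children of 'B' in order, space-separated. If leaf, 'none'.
Answer: A

Derivation:
Node B's children (from adjacency): A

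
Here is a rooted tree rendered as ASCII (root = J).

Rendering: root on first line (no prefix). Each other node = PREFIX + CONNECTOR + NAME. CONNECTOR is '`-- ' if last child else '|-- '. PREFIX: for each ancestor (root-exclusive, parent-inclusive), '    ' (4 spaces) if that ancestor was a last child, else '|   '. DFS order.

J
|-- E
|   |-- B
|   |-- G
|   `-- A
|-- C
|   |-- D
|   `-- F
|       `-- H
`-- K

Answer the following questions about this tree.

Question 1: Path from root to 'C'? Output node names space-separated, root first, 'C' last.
Answer: J C

Derivation:
Walk down from root: J -> C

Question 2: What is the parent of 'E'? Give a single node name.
Scan adjacency: E appears as child of J

Answer: J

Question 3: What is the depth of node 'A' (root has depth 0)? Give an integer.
Path from root to A: J -> E -> A
Depth = number of edges = 2

Answer: 2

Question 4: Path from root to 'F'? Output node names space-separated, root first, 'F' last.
Answer: J C F

Derivation:
Walk down from root: J -> C -> F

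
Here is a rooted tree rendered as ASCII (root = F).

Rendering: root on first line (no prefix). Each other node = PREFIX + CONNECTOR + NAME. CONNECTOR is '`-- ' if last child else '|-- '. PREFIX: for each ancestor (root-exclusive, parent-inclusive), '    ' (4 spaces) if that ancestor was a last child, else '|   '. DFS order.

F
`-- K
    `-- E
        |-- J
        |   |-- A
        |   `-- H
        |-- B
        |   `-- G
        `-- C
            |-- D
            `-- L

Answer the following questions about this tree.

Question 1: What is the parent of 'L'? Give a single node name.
Scan adjacency: L appears as child of C

Answer: C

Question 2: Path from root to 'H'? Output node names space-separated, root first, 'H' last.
Walk down from root: F -> K -> E -> J -> H

Answer: F K E J H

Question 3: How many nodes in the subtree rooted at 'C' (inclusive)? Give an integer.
Subtree rooted at C contains: C, D, L
Count = 3

Answer: 3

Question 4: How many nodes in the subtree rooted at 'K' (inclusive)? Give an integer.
Answer: 10

Derivation:
Subtree rooted at K contains: A, B, C, D, E, G, H, J, K, L
Count = 10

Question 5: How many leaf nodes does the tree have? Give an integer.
Leaves (nodes with no children): A, D, G, H, L

Answer: 5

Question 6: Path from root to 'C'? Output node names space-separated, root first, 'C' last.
Walk down from root: F -> K -> E -> C

Answer: F K E C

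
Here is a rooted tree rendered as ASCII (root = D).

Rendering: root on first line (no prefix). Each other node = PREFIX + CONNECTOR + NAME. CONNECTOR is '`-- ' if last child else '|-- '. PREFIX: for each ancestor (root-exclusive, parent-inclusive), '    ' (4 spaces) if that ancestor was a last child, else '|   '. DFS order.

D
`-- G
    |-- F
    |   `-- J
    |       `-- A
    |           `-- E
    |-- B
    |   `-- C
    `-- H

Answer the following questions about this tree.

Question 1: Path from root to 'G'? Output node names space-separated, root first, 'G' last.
Answer: D G

Derivation:
Walk down from root: D -> G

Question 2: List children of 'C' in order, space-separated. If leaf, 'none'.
Answer: none

Derivation:
Node C's children (from adjacency): (leaf)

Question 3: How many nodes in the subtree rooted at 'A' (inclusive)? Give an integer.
Subtree rooted at A contains: A, E
Count = 2

Answer: 2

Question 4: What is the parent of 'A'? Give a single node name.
Scan adjacency: A appears as child of J

Answer: J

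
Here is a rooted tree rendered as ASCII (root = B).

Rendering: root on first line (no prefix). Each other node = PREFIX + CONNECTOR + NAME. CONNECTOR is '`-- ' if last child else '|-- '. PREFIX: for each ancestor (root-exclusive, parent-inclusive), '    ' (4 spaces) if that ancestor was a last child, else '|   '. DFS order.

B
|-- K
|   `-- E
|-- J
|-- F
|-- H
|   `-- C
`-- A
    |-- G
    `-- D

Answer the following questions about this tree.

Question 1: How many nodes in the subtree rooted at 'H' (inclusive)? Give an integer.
Answer: 2

Derivation:
Subtree rooted at H contains: C, H
Count = 2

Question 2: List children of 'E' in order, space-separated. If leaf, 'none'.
Node E's children (from adjacency): (leaf)

Answer: none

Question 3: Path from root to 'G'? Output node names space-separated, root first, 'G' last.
Walk down from root: B -> A -> G

Answer: B A G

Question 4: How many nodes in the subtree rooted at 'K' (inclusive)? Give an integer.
Subtree rooted at K contains: E, K
Count = 2

Answer: 2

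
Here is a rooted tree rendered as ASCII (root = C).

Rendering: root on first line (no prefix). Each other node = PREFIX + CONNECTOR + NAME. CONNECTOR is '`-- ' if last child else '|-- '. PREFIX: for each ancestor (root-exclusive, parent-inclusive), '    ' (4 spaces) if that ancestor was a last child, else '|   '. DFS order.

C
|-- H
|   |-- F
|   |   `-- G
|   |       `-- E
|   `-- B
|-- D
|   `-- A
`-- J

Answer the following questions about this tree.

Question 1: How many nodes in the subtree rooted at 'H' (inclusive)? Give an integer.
Subtree rooted at H contains: B, E, F, G, H
Count = 5

Answer: 5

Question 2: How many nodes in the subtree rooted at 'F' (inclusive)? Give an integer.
Answer: 3

Derivation:
Subtree rooted at F contains: E, F, G
Count = 3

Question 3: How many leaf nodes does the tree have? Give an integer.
Answer: 4

Derivation:
Leaves (nodes with no children): A, B, E, J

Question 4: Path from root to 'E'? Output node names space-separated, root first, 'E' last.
Answer: C H F G E

Derivation:
Walk down from root: C -> H -> F -> G -> E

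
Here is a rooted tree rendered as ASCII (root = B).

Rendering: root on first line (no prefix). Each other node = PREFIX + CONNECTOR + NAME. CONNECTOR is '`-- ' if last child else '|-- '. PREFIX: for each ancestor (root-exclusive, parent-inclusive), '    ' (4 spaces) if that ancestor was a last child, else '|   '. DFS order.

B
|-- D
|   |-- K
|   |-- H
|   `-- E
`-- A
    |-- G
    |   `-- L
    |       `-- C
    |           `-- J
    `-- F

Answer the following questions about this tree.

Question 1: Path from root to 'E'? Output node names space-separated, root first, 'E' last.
Answer: B D E

Derivation:
Walk down from root: B -> D -> E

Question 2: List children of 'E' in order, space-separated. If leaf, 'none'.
Answer: none

Derivation:
Node E's children (from adjacency): (leaf)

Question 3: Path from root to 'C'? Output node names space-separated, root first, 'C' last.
Answer: B A G L C

Derivation:
Walk down from root: B -> A -> G -> L -> C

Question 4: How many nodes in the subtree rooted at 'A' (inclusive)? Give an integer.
Answer: 6

Derivation:
Subtree rooted at A contains: A, C, F, G, J, L
Count = 6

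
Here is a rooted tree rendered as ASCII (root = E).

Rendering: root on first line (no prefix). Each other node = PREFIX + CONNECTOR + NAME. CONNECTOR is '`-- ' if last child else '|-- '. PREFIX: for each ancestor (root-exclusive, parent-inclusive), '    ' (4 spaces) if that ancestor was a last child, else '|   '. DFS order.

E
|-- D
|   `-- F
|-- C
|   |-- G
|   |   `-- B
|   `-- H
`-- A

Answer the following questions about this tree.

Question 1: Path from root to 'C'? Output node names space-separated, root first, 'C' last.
Walk down from root: E -> C

Answer: E C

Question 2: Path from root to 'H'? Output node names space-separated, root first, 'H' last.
Answer: E C H

Derivation:
Walk down from root: E -> C -> H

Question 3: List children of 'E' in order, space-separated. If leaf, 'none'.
Node E's children (from adjacency): D, C, A

Answer: D C A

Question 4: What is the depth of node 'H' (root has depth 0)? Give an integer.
Answer: 2

Derivation:
Path from root to H: E -> C -> H
Depth = number of edges = 2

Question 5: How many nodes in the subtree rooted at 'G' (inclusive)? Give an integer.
Subtree rooted at G contains: B, G
Count = 2

Answer: 2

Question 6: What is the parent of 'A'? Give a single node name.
Scan adjacency: A appears as child of E

Answer: E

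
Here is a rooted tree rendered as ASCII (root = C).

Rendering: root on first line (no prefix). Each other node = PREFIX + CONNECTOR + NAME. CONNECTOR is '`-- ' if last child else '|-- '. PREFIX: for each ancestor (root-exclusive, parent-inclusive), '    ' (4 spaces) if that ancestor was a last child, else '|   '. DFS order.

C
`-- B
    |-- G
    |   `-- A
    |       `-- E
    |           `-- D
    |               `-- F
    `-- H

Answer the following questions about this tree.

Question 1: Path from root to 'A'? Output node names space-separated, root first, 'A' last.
Walk down from root: C -> B -> G -> A

Answer: C B G A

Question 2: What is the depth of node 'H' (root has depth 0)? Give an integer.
Answer: 2

Derivation:
Path from root to H: C -> B -> H
Depth = number of edges = 2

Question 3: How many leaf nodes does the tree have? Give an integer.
Answer: 2

Derivation:
Leaves (nodes with no children): F, H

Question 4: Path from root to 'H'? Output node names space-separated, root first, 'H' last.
Answer: C B H

Derivation:
Walk down from root: C -> B -> H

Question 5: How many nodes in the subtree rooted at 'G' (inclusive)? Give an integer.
Subtree rooted at G contains: A, D, E, F, G
Count = 5

Answer: 5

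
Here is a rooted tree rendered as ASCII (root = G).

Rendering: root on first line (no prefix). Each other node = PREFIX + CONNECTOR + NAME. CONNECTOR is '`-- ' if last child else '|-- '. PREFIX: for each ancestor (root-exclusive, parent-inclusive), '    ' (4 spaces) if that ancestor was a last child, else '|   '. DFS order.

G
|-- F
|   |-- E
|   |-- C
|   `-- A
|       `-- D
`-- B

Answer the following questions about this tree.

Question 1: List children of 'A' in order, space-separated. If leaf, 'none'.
Answer: D

Derivation:
Node A's children (from adjacency): D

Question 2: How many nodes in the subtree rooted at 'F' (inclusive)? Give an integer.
Answer: 5

Derivation:
Subtree rooted at F contains: A, C, D, E, F
Count = 5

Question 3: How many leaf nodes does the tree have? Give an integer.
Leaves (nodes with no children): B, C, D, E

Answer: 4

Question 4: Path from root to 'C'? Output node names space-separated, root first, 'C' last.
Walk down from root: G -> F -> C

Answer: G F C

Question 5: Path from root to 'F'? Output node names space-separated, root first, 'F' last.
Answer: G F

Derivation:
Walk down from root: G -> F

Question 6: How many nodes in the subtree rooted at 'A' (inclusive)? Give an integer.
Subtree rooted at A contains: A, D
Count = 2

Answer: 2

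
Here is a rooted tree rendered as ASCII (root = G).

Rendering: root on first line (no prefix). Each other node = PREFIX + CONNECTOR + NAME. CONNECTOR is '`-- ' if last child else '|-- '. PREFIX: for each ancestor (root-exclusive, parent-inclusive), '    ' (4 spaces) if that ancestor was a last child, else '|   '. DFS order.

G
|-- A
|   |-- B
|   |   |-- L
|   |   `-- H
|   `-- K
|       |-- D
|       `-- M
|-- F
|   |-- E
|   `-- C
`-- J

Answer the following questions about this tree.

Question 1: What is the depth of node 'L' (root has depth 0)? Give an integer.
Answer: 3

Derivation:
Path from root to L: G -> A -> B -> L
Depth = number of edges = 3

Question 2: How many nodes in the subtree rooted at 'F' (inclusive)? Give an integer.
Subtree rooted at F contains: C, E, F
Count = 3

Answer: 3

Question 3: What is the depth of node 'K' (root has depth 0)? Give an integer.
Path from root to K: G -> A -> K
Depth = number of edges = 2

Answer: 2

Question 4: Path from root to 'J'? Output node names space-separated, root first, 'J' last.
Answer: G J

Derivation:
Walk down from root: G -> J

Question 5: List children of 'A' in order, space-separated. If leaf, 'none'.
Node A's children (from adjacency): B, K

Answer: B K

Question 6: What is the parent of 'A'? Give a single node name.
Answer: G

Derivation:
Scan adjacency: A appears as child of G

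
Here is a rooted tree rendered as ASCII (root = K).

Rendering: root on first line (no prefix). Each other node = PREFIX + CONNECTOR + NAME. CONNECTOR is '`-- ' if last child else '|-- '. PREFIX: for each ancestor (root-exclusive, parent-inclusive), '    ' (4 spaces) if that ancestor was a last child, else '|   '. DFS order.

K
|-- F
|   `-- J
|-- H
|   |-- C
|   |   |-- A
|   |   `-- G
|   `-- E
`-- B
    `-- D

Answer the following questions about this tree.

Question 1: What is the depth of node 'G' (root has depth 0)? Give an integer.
Answer: 3

Derivation:
Path from root to G: K -> H -> C -> G
Depth = number of edges = 3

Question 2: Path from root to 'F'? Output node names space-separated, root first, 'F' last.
Walk down from root: K -> F

Answer: K F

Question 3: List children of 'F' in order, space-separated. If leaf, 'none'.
Answer: J

Derivation:
Node F's children (from adjacency): J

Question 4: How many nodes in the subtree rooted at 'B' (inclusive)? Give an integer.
Subtree rooted at B contains: B, D
Count = 2

Answer: 2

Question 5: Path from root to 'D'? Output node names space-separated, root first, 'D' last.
Answer: K B D

Derivation:
Walk down from root: K -> B -> D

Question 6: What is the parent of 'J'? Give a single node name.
Scan adjacency: J appears as child of F

Answer: F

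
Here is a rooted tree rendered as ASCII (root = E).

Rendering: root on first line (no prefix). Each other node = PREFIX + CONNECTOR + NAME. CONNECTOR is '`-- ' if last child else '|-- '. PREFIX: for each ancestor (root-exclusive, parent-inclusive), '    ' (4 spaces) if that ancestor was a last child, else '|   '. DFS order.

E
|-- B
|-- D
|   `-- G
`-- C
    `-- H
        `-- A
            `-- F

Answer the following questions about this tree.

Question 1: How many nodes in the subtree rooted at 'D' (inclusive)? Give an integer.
Subtree rooted at D contains: D, G
Count = 2

Answer: 2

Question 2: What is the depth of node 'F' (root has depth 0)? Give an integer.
Answer: 4

Derivation:
Path from root to F: E -> C -> H -> A -> F
Depth = number of edges = 4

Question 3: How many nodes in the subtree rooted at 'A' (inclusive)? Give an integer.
Answer: 2

Derivation:
Subtree rooted at A contains: A, F
Count = 2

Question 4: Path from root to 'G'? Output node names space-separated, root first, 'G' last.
Walk down from root: E -> D -> G

Answer: E D G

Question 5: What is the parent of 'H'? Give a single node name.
Answer: C

Derivation:
Scan adjacency: H appears as child of C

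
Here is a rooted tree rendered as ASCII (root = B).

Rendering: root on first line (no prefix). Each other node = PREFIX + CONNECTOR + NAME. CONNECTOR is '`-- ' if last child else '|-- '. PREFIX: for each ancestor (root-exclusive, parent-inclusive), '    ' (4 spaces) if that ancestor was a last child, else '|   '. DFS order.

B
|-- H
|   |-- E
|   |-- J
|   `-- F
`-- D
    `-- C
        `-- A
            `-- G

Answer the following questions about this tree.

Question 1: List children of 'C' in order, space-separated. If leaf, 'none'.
Answer: A

Derivation:
Node C's children (from adjacency): A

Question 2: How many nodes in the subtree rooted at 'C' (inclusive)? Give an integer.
Answer: 3

Derivation:
Subtree rooted at C contains: A, C, G
Count = 3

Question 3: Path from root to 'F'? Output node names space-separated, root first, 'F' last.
Walk down from root: B -> H -> F

Answer: B H F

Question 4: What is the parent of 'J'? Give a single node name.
Scan adjacency: J appears as child of H

Answer: H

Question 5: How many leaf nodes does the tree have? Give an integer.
Answer: 4

Derivation:
Leaves (nodes with no children): E, F, G, J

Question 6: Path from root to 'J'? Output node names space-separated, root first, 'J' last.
Answer: B H J

Derivation:
Walk down from root: B -> H -> J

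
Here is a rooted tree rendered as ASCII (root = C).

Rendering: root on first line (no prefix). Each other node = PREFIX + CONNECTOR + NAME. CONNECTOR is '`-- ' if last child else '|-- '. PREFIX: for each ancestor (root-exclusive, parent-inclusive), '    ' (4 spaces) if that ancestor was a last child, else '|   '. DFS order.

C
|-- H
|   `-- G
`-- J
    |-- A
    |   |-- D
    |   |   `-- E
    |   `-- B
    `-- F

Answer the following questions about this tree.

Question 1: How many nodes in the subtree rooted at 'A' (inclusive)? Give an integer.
Answer: 4

Derivation:
Subtree rooted at A contains: A, B, D, E
Count = 4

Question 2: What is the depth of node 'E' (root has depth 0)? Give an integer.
Answer: 4

Derivation:
Path from root to E: C -> J -> A -> D -> E
Depth = number of edges = 4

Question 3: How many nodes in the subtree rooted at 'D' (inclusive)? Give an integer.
Answer: 2

Derivation:
Subtree rooted at D contains: D, E
Count = 2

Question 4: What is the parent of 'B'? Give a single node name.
Answer: A

Derivation:
Scan adjacency: B appears as child of A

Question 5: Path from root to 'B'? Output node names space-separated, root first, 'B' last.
Answer: C J A B

Derivation:
Walk down from root: C -> J -> A -> B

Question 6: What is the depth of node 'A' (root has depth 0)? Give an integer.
Answer: 2

Derivation:
Path from root to A: C -> J -> A
Depth = number of edges = 2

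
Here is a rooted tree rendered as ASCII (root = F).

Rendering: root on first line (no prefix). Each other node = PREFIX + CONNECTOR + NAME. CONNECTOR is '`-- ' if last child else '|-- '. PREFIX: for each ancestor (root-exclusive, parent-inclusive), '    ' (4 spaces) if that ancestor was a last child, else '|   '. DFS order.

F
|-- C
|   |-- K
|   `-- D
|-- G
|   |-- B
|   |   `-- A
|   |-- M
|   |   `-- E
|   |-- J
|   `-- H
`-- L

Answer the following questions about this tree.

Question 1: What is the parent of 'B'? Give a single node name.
Scan adjacency: B appears as child of G

Answer: G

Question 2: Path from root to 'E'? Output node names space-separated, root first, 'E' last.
Answer: F G M E

Derivation:
Walk down from root: F -> G -> M -> E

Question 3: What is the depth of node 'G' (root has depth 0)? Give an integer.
Answer: 1

Derivation:
Path from root to G: F -> G
Depth = number of edges = 1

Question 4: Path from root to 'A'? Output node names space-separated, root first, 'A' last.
Answer: F G B A

Derivation:
Walk down from root: F -> G -> B -> A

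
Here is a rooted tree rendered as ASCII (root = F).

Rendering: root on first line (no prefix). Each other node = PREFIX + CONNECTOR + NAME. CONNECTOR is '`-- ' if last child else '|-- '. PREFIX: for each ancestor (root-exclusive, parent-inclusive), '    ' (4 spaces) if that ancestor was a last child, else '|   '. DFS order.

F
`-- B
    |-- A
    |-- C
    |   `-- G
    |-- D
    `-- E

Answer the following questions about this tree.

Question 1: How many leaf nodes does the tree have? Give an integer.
Leaves (nodes with no children): A, D, E, G

Answer: 4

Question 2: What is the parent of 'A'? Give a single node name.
Scan adjacency: A appears as child of B

Answer: B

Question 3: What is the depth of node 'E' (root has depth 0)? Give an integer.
Answer: 2

Derivation:
Path from root to E: F -> B -> E
Depth = number of edges = 2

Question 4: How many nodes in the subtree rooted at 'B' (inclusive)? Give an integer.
Answer: 6

Derivation:
Subtree rooted at B contains: A, B, C, D, E, G
Count = 6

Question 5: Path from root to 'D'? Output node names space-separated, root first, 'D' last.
Answer: F B D

Derivation:
Walk down from root: F -> B -> D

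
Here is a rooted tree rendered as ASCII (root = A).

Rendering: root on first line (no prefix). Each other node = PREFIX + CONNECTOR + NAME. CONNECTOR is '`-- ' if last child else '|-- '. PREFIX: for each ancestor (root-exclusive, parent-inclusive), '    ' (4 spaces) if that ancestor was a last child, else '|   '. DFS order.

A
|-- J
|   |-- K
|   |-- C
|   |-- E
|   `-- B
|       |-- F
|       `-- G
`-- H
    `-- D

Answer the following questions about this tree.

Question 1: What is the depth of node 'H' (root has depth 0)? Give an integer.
Answer: 1

Derivation:
Path from root to H: A -> H
Depth = number of edges = 1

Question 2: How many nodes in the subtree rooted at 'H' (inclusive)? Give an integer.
Answer: 2

Derivation:
Subtree rooted at H contains: D, H
Count = 2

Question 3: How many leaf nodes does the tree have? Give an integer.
Answer: 6

Derivation:
Leaves (nodes with no children): C, D, E, F, G, K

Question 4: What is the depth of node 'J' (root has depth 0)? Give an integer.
Answer: 1

Derivation:
Path from root to J: A -> J
Depth = number of edges = 1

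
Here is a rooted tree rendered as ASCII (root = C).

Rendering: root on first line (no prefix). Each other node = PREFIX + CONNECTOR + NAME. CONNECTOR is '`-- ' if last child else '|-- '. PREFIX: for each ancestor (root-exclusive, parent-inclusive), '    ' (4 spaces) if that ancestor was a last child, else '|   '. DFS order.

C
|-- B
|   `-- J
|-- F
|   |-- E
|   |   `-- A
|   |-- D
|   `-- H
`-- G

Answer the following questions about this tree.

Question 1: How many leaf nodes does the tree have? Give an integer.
Answer: 5

Derivation:
Leaves (nodes with no children): A, D, G, H, J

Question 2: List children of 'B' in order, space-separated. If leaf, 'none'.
Answer: J

Derivation:
Node B's children (from adjacency): J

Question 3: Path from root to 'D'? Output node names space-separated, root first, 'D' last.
Answer: C F D

Derivation:
Walk down from root: C -> F -> D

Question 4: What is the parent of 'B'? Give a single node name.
Scan adjacency: B appears as child of C

Answer: C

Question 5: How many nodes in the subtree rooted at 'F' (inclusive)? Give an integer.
Answer: 5

Derivation:
Subtree rooted at F contains: A, D, E, F, H
Count = 5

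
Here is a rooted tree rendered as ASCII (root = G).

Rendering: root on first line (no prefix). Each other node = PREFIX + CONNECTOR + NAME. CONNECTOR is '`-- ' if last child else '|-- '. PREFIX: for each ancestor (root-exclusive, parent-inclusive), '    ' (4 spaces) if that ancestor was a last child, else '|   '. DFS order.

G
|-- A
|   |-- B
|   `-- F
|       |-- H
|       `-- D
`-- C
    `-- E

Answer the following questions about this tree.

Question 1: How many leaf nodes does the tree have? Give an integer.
Leaves (nodes with no children): B, D, E, H

Answer: 4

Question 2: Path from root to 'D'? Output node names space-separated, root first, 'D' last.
Answer: G A F D

Derivation:
Walk down from root: G -> A -> F -> D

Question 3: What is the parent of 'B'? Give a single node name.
Answer: A

Derivation:
Scan adjacency: B appears as child of A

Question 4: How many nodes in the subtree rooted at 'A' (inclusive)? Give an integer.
Answer: 5

Derivation:
Subtree rooted at A contains: A, B, D, F, H
Count = 5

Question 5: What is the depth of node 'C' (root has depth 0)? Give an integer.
Answer: 1

Derivation:
Path from root to C: G -> C
Depth = number of edges = 1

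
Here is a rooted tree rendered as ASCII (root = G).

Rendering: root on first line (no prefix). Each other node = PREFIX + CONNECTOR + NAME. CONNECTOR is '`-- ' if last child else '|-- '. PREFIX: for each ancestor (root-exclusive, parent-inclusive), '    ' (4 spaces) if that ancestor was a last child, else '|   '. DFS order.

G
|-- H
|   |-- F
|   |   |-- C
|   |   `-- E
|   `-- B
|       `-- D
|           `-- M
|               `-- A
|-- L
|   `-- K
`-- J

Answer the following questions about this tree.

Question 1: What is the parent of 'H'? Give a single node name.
Answer: G

Derivation:
Scan adjacency: H appears as child of G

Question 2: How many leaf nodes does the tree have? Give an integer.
Answer: 5

Derivation:
Leaves (nodes with no children): A, C, E, J, K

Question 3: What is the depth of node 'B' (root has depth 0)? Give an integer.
Answer: 2

Derivation:
Path from root to B: G -> H -> B
Depth = number of edges = 2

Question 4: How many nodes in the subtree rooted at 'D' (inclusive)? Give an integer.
Subtree rooted at D contains: A, D, M
Count = 3

Answer: 3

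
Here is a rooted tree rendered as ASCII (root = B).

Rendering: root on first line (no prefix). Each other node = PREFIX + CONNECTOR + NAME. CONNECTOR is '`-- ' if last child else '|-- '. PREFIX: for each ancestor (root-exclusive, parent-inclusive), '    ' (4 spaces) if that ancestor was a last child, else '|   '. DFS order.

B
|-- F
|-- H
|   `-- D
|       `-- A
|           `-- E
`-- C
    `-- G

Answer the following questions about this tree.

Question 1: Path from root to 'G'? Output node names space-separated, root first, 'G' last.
Answer: B C G

Derivation:
Walk down from root: B -> C -> G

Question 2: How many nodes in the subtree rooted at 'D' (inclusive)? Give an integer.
Answer: 3

Derivation:
Subtree rooted at D contains: A, D, E
Count = 3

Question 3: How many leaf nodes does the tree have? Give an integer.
Leaves (nodes with no children): E, F, G

Answer: 3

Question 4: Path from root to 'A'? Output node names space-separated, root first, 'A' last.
Walk down from root: B -> H -> D -> A

Answer: B H D A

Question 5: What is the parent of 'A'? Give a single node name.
Scan adjacency: A appears as child of D

Answer: D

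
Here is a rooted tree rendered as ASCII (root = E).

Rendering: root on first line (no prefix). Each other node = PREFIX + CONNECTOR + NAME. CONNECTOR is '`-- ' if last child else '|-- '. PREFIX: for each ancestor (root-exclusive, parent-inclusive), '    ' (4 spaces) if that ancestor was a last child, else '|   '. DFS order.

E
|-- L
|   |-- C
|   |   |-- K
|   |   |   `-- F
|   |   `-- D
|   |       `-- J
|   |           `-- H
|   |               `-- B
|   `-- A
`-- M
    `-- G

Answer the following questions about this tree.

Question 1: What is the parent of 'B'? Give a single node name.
Answer: H

Derivation:
Scan adjacency: B appears as child of H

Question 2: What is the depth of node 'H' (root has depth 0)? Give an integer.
Path from root to H: E -> L -> C -> D -> J -> H
Depth = number of edges = 5

Answer: 5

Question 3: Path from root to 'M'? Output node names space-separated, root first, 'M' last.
Answer: E M

Derivation:
Walk down from root: E -> M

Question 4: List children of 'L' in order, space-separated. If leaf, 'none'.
Node L's children (from adjacency): C, A

Answer: C A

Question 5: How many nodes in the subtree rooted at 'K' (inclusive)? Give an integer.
Answer: 2

Derivation:
Subtree rooted at K contains: F, K
Count = 2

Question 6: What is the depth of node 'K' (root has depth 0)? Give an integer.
Answer: 3

Derivation:
Path from root to K: E -> L -> C -> K
Depth = number of edges = 3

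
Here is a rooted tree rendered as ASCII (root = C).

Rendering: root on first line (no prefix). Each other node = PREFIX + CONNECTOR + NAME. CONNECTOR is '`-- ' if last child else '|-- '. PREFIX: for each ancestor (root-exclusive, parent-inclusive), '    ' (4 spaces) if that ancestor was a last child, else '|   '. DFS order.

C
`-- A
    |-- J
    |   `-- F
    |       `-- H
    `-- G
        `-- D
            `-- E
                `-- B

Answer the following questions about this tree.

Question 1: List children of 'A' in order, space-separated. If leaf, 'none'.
Node A's children (from adjacency): J, G

Answer: J G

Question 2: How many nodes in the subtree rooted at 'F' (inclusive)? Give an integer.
Subtree rooted at F contains: F, H
Count = 2

Answer: 2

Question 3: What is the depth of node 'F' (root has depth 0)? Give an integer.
Path from root to F: C -> A -> J -> F
Depth = number of edges = 3

Answer: 3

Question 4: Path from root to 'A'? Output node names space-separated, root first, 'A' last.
Walk down from root: C -> A

Answer: C A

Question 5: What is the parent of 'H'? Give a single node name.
Scan adjacency: H appears as child of F

Answer: F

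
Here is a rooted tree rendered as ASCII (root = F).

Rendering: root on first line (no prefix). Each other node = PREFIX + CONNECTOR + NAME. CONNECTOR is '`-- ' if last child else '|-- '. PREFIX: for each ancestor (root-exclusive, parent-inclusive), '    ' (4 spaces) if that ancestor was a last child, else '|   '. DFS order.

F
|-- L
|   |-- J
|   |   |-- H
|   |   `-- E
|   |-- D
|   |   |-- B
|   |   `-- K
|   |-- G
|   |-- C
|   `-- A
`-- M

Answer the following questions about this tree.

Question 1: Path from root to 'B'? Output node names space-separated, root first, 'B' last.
Answer: F L D B

Derivation:
Walk down from root: F -> L -> D -> B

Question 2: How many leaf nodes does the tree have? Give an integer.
Answer: 8

Derivation:
Leaves (nodes with no children): A, B, C, E, G, H, K, M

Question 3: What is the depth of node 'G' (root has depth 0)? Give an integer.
Path from root to G: F -> L -> G
Depth = number of edges = 2

Answer: 2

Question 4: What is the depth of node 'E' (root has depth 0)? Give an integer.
Answer: 3

Derivation:
Path from root to E: F -> L -> J -> E
Depth = number of edges = 3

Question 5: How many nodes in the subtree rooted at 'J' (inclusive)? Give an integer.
Answer: 3

Derivation:
Subtree rooted at J contains: E, H, J
Count = 3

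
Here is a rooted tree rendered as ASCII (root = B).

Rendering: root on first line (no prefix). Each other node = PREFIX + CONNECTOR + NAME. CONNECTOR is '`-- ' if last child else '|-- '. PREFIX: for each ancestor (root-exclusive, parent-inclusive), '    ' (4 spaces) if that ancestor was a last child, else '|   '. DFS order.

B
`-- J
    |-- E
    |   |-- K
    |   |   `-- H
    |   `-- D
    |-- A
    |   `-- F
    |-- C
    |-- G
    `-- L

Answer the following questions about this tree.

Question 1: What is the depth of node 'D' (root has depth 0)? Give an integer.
Path from root to D: B -> J -> E -> D
Depth = number of edges = 3

Answer: 3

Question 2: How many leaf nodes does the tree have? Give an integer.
Answer: 6

Derivation:
Leaves (nodes with no children): C, D, F, G, H, L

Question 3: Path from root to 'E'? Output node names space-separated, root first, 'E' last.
Answer: B J E

Derivation:
Walk down from root: B -> J -> E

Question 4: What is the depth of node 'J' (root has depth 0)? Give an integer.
Path from root to J: B -> J
Depth = number of edges = 1

Answer: 1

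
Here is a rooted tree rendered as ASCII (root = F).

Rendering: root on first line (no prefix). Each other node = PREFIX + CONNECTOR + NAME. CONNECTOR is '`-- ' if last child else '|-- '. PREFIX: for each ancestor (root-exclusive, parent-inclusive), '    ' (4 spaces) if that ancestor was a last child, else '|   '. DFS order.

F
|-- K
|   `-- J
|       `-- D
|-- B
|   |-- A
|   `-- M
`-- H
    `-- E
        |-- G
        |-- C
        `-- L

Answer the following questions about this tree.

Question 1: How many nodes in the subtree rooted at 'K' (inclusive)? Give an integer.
Answer: 3

Derivation:
Subtree rooted at K contains: D, J, K
Count = 3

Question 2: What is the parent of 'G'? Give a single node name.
Scan adjacency: G appears as child of E

Answer: E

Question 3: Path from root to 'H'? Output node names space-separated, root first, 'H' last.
Walk down from root: F -> H

Answer: F H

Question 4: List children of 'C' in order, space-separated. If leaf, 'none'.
Node C's children (from adjacency): (leaf)

Answer: none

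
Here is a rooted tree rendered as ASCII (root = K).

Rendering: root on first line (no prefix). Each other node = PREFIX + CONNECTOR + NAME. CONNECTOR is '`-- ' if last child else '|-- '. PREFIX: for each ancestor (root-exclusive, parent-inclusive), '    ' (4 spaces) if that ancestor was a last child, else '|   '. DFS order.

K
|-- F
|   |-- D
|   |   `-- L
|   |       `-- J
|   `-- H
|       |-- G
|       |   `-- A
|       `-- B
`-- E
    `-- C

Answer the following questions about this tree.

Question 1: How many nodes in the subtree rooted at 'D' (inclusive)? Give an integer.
Answer: 3

Derivation:
Subtree rooted at D contains: D, J, L
Count = 3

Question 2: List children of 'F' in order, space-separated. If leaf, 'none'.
Node F's children (from adjacency): D, H

Answer: D H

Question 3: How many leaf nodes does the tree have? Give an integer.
Leaves (nodes with no children): A, B, C, J

Answer: 4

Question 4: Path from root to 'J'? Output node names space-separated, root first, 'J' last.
Answer: K F D L J

Derivation:
Walk down from root: K -> F -> D -> L -> J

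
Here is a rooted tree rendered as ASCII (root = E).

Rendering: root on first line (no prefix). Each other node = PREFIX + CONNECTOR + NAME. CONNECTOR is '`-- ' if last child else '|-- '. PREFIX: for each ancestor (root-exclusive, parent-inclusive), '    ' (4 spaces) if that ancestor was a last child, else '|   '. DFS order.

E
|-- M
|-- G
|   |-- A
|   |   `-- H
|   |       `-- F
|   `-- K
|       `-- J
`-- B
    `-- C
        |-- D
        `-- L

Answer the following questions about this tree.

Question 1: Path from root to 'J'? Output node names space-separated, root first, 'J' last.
Walk down from root: E -> G -> K -> J

Answer: E G K J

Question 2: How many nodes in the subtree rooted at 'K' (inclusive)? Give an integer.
Subtree rooted at K contains: J, K
Count = 2

Answer: 2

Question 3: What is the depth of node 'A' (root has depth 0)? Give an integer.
Answer: 2

Derivation:
Path from root to A: E -> G -> A
Depth = number of edges = 2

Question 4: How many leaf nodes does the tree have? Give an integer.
Answer: 5

Derivation:
Leaves (nodes with no children): D, F, J, L, M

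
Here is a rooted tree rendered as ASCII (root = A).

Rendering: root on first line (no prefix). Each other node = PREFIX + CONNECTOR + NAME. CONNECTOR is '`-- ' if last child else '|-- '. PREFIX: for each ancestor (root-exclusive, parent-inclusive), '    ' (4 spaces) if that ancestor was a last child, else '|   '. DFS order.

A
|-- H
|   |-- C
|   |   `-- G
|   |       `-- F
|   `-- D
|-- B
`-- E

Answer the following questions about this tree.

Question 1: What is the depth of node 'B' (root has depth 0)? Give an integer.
Path from root to B: A -> B
Depth = number of edges = 1

Answer: 1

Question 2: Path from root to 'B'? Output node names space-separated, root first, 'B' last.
Walk down from root: A -> B

Answer: A B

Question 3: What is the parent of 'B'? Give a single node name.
Answer: A

Derivation:
Scan adjacency: B appears as child of A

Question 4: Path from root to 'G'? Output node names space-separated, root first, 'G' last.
Walk down from root: A -> H -> C -> G

Answer: A H C G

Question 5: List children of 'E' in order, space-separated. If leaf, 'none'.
Answer: none

Derivation:
Node E's children (from adjacency): (leaf)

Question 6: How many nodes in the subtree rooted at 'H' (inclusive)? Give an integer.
Answer: 5

Derivation:
Subtree rooted at H contains: C, D, F, G, H
Count = 5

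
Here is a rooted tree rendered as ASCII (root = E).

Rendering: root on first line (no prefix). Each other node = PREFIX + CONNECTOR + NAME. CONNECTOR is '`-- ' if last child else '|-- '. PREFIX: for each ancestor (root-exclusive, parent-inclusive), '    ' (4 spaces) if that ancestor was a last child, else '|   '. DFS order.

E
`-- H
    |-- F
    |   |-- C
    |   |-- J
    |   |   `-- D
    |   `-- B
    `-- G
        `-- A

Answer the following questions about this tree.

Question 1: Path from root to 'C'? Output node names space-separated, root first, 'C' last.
Answer: E H F C

Derivation:
Walk down from root: E -> H -> F -> C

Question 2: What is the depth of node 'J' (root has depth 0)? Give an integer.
Answer: 3

Derivation:
Path from root to J: E -> H -> F -> J
Depth = number of edges = 3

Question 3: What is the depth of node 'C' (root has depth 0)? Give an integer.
Answer: 3

Derivation:
Path from root to C: E -> H -> F -> C
Depth = number of edges = 3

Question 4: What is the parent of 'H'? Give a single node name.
Answer: E

Derivation:
Scan adjacency: H appears as child of E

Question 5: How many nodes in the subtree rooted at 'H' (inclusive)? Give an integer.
Answer: 8

Derivation:
Subtree rooted at H contains: A, B, C, D, F, G, H, J
Count = 8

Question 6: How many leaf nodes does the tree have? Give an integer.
Leaves (nodes with no children): A, B, C, D

Answer: 4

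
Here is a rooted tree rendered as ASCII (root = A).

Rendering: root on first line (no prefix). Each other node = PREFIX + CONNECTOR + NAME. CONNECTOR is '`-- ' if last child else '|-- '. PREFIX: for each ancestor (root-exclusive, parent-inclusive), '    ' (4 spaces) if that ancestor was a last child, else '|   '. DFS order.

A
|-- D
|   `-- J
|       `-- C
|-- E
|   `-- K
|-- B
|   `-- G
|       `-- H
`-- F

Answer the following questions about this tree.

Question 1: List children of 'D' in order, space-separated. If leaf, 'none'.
Node D's children (from adjacency): J

Answer: J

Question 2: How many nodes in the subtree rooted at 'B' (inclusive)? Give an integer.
Subtree rooted at B contains: B, G, H
Count = 3

Answer: 3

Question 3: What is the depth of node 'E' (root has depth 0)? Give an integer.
Answer: 1

Derivation:
Path from root to E: A -> E
Depth = number of edges = 1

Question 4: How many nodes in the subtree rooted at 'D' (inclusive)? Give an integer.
Answer: 3

Derivation:
Subtree rooted at D contains: C, D, J
Count = 3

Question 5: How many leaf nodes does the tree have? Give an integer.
Answer: 4

Derivation:
Leaves (nodes with no children): C, F, H, K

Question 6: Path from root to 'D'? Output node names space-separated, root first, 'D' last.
Walk down from root: A -> D

Answer: A D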